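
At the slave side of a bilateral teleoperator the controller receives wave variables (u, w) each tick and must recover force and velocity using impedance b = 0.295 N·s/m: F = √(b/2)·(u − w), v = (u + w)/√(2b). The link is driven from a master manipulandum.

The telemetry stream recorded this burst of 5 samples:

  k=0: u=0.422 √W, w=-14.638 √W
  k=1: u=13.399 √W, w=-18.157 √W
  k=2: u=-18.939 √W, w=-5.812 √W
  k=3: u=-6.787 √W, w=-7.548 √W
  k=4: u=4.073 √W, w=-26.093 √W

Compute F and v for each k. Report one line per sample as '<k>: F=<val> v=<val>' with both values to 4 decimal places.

k=0: u−w=15.0600, u+w=-14.2160; √(b/2)=0.3841, √(2b)=0.7681; F=0.3841×15.06=5.7839, v=-14.2160/0.7681=-18.5077
k=1: u−w=31.5560, u+w=-4.7580; √(b/2)=0.3841, √(2b)=0.7681; F=0.3841×31.556=12.1193, v=-4.7580/0.7681=-6.1944
k=2: u−w=-13.1270, u+w=-24.7510; √(b/2)=0.3841, √(2b)=0.7681; F=0.3841×(-13.127)=-5.0415, v=-24.7510/0.7681=-32.2231
k=3: u−w=0.7610, u+w=-14.3350; √(b/2)=0.3841, √(2b)=0.7681; F=0.3841×0.761=0.2923, v=-14.3350/0.7681=-18.6626
k=4: u−w=30.1660, u+w=-22.0200; √(b/2)=0.3841, √(2b)=0.7681; F=0.3841×30.166=11.5855, v=-22.0200/0.7681=-28.6676

0: F=5.7839 v=-18.5077
1: F=12.1193 v=-6.1944
2: F=-5.0415 v=-32.2231
3: F=0.2923 v=-18.6626
4: F=11.5855 v=-28.6676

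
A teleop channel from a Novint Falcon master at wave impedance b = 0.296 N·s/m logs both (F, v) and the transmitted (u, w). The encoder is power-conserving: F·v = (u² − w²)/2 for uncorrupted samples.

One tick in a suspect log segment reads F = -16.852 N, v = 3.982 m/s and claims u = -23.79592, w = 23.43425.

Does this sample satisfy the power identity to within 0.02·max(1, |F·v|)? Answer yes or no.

no

F·v = (-16.852)×3.982 = -67.10466 W.
(u² − w²)/2 = (566.24581 − 549.16407)/2 = 8.54087 W.
|Δ| = 75.64553;  2% of max(1, |F·v|) = 1.34209.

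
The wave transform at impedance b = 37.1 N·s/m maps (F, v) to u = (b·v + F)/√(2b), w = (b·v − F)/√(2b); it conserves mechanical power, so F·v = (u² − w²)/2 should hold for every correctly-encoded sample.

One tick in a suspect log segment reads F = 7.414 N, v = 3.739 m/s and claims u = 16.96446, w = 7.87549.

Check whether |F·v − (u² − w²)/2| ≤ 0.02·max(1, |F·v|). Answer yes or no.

F·v = 7.414×3.739 = 27.72095 W.
(u² − w²)/2 = (287.79290 − 62.02334)/2 = 112.88478 W.
|Δ| = 85.16383;  2% of max(1, |F·v|) = 0.55442.

no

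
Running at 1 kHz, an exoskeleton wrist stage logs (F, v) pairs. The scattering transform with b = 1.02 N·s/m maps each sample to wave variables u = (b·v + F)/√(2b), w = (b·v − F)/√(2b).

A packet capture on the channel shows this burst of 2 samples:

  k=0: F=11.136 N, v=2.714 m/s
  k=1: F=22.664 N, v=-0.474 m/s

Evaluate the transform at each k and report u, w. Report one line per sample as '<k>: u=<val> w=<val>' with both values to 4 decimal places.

k=0: b·v=1.02×2.714=2.7683; √(2b)=1.4283; u=(2.7683+11.136)/1.4283=9.7349, w=(2.7683−11.136)/1.4283=-5.8586
k=1: b·v=1.02×(-0.474)=-0.4835; √(2b)=1.4283; u=(-0.4835+22.664)/1.4283=15.5295, w=(-0.4835−22.664)/1.4283=-16.2065

0: u=9.7349 w=-5.8586
1: u=15.5295 w=-16.2065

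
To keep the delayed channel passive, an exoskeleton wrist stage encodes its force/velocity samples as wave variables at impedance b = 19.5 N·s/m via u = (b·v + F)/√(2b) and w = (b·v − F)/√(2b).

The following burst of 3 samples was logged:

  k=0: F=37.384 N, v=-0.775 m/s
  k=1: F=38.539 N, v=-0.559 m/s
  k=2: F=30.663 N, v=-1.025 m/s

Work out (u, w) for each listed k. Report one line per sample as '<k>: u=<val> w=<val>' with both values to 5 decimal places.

k=0: b·v=19.5×(-0.775)=-15.11250; √(2b)=6.24500; u=(-15.11250+37.384)/6.24500=3.56629, w=(-15.11250−37.384)/6.24500=-8.40617
k=1: b·v=19.5×(-0.559)=-10.90050; √(2b)=6.24500; u=(-10.90050+38.539)/6.24500=4.42570, w=(-10.90050−38.539)/6.24500=-7.91666
k=2: b·v=19.5×(-1.025)=-19.98750; √(2b)=6.24500; u=(-19.98750+30.663)/6.24500=1.70945, w=(-19.98750−30.663)/6.24500=-8.11057

0: u=3.56629 w=-8.40617
1: u=4.42570 w=-7.91666
2: u=1.70945 w=-8.11057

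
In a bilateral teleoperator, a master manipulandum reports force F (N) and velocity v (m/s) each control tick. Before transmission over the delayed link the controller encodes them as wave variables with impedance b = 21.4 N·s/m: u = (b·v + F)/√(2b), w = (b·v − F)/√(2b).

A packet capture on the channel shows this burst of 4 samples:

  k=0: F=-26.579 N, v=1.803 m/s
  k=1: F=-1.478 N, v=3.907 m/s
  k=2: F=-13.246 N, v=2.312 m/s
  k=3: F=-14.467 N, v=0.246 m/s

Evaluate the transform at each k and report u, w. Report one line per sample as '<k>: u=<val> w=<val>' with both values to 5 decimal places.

k=0: b·v=21.4×1.803=38.58420; √(2b)=6.54217; u=(38.58420+(-26.579))/6.54217=1.83505, w=(38.58420−(-26.579))/6.54217=9.96049
k=1: b·v=21.4×3.907=83.60980; √(2b)=6.54217; u=(83.60980+(-1.478))/6.54217=12.55421, w=(83.60980−(-1.478))/6.54217=13.00605
k=2: b·v=21.4×2.312=49.47680; √(2b)=6.54217; u=(49.47680+(-13.246))/6.54217=5.53804, w=(49.47680−(-13.246))/6.54217=9.58746
k=3: b·v=21.4×0.246=5.26440; √(2b)=6.54217; u=(5.26440+(-14.467))/6.54217=-1.40666, w=(5.26440−(-14.467))/6.54217=3.01603

0: u=1.83505 w=9.96049
1: u=12.55421 w=13.00605
2: u=5.53804 w=9.58746
3: u=-1.40666 w=3.01603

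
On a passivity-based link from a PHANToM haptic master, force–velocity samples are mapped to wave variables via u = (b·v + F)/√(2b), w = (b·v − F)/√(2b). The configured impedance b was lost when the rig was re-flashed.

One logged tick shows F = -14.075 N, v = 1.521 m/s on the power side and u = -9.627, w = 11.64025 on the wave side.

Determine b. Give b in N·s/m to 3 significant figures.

b = 0.876 N·s/m

u + w = 2.01325;  u + w = √(2b)·v, so √(2b) = 2.01325/1.521 = 1.32364.
b = (√(2b))²/2 = 1.75201/2 = 0.87601.
(Check via u − w = 2F/√(2b): u − w = -21.26725, 2F/√(2b) = -21.26718.)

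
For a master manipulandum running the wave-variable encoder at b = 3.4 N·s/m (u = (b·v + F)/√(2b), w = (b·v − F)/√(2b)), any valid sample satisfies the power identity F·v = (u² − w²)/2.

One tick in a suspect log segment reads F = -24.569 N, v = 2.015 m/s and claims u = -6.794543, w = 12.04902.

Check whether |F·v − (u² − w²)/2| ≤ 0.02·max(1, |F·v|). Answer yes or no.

yes

F·v = (-24.569)×2.015 = -49.506535 W.
(u² − w²)/2 = (46.165815 − 145.178883)/2 = -49.506534 W.
|Δ| = 0.000001;  2% of max(1, |F·v|) = 0.990131.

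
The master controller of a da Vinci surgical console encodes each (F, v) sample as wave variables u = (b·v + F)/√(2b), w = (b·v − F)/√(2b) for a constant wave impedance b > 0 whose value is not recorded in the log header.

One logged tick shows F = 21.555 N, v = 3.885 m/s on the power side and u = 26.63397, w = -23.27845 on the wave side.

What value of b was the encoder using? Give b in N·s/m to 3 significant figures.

u + w = 3.35552;  u + w = √(2b)·v, so √(2b) = 3.35552/3.885 = 0.86371.
b = (√(2b))²/2 = 0.74600/2 = 0.37300.
(Check via u − w = 2F/√(2b): u − w = 49.91242, 2F/√(2b) = 49.91249.)

b = 0.373 N·s/m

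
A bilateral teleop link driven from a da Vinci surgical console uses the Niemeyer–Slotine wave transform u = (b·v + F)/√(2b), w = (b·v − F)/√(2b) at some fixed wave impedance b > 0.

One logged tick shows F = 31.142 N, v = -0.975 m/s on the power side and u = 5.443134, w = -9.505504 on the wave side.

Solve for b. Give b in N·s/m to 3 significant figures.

b = 8.68 N·s/m

u + w = -4.062370;  u + w = √(2b)·v, so √(2b) = -4.062370/(-0.975) = 4.166533.
b = (√(2b))²/2 = 17.360000/2 = 8.680000.
(Check via u − w = 2F/√(2b): u − w = 14.948638, 2F/√(2b) = 14.948638.)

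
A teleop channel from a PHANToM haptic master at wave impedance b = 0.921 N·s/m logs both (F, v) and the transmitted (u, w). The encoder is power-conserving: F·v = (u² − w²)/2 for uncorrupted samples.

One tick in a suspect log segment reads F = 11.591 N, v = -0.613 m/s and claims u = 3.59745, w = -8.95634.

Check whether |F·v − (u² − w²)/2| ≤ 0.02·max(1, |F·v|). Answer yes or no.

F·v = 11.591×(-0.613) = -7.1053 W.
(u² − w²)/2 = (12.9416 − 80.2160)/2 = -33.6372 W.
|Δ| = 26.5319;  2% of max(1, |F·v|) = 0.1421.

no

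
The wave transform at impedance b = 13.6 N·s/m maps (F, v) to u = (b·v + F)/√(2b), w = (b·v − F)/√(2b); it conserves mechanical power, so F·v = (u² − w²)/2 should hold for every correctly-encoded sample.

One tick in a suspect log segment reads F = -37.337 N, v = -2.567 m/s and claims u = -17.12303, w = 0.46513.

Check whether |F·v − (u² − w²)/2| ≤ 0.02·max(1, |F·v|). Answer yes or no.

no

F·v = (-37.337)×(-2.567) = 95.8441 W.
(u² − w²)/2 = (293.1982 − 0.2163)/2 = 146.4909 W.
|Δ| = 50.6468;  2% of max(1, |F·v|) = 1.9169.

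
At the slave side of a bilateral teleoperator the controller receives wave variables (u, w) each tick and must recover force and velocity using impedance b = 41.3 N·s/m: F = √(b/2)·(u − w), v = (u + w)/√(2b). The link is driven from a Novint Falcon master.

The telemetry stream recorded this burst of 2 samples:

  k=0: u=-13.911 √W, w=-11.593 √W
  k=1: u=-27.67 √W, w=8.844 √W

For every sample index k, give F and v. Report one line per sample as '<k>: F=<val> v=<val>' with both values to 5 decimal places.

0: F=-10.53352 v=-2.80620
1: F=-165.92791 v=-2.07142

k=0: u−w=-2.31800, u+w=-25.50400; √(b/2)=4.54423, √(2b)=9.08845; F=4.54423×(-2.318)=-10.53352, v=-25.50400/9.08845=-2.80620
k=1: u−w=-36.51400, u+w=-18.82600; √(b/2)=4.54423, √(2b)=9.08845; F=4.54423×(-36.514)=-165.92791, v=-18.82600/9.08845=-2.07142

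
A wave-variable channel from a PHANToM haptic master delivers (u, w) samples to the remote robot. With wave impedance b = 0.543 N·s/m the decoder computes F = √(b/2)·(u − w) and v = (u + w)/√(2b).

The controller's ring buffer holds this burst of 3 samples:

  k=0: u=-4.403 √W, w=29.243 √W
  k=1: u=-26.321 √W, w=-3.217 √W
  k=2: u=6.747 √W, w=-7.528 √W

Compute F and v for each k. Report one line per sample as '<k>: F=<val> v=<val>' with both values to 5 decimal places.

k=0: u−w=-33.64600, u+w=24.84000; √(b/2)=0.52106, √(2b)=1.04211; F=0.52106×(-33.646)=-17.53147, v=24.84000/1.04211=23.83618
k=1: u−w=-23.10400, u+w=-29.53800; √(b/2)=0.52106, √(2b)=1.04211; F=0.52106×(-23.104)=-12.03849, v=-29.53800/1.04211=-28.34433
k=2: u−w=14.27500, u+w=-0.78100; √(b/2)=0.52106, √(2b)=1.04211; F=0.52106×14.275=7.43808, v=-0.78100/1.04211=-0.74944

0: F=-17.53147 v=23.83618
1: F=-12.03849 v=-28.34433
2: F=7.43808 v=-0.74944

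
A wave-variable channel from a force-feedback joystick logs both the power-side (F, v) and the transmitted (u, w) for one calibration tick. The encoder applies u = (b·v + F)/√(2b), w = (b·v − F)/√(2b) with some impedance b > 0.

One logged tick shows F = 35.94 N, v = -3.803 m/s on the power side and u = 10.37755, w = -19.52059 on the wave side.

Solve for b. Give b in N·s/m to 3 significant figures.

u + w = -9.14304;  u + w = √(2b)·v, so √(2b) = -9.14304/(-3.803) = 2.40417.
b = (√(2b))²/2 = 5.78001/2 = 2.89000.
(Check via u − w = 2F/√(2b): u − w = 29.89814, 2F/√(2b) = 29.89811.)

b = 2.89 N·s/m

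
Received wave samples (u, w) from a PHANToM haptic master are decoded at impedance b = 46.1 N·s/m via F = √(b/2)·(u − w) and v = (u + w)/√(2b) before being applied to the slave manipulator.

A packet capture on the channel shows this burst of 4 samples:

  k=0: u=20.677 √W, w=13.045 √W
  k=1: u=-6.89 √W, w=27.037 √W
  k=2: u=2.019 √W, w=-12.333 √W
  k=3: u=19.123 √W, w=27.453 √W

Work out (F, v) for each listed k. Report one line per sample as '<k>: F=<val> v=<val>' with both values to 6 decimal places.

0: F=36.641549 v=3.511946
1: F=-162.884937 v=2.098191
2: F=68.904548 v=-1.074142
3: F=-39.992676 v=4.850614

k=0: u−w=7.632000, u+w=33.722000; √(b/2)=4.801042, √(2b)=9.602083; F=4.801042×7.632=36.641549, v=33.722000/9.602083=3.511946
k=1: u−w=-33.927000, u+w=20.147000; √(b/2)=4.801042, √(2b)=9.602083; F=4.801042×(-33.927)=-162.884937, v=20.147000/9.602083=2.098191
k=2: u−w=14.352000, u+w=-10.314000; √(b/2)=4.801042, √(2b)=9.602083; F=4.801042×14.352=68.904548, v=-10.314000/9.602083=-1.074142
k=3: u−w=-8.330000, u+w=46.576000; √(b/2)=4.801042, √(2b)=9.602083; F=4.801042×(-8.33)=-39.992676, v=46.576000/9.602083=4.850614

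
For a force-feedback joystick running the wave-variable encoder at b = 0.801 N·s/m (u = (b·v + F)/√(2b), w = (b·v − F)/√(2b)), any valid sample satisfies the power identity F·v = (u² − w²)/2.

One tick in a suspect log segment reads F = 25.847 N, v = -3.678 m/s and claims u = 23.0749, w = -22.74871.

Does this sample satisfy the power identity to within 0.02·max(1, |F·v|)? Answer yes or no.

F·v = 25.847×(-3.678) = -95.0653 W.
(u² − w²)/2 = (532.4510 − 517.5038)/2 = 7.4736 W.
|Δ| = 102.5389;  2% of max(1, |F·v|) = 1.9013.

no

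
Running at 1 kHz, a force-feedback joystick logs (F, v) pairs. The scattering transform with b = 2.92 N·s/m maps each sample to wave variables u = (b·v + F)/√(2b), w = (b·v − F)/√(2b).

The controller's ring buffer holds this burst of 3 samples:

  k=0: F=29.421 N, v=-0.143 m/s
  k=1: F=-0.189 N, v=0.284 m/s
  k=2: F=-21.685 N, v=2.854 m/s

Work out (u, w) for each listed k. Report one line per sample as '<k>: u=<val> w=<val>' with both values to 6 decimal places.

0: u=12.001709 w=-12.347284
1: u=0.264950 w=0.421367
2: u=-5.524816 w=12.421818

k=0: b·v=2.92×(-0.143)=-0.417560; √(2b)=2.416609; u=(-0.417560+29.421)/2.416609=12.001709, w=(-0.417560−29.421)/2.416609=-12.347284
k=1: b·v=2.92×0.284=0.829280; √(2b)=2.416609; u=(0.829280+(-0.189))/2.416609=0.264950, w=(0.829280−(-0.189))/2.416609=0.421367
k=2: b·v=2.92×2.854=8.333680; √(2b)=2.416609; u=(8.333680+(-21.685))/2.416609=-5.524816, w=(8.333680−(-21.685))/2.416609=12.421818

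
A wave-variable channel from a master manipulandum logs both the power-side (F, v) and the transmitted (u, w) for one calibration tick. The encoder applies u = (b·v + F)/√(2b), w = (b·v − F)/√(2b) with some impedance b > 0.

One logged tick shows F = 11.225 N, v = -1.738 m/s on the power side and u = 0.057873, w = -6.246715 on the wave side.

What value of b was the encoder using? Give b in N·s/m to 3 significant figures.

b = 6.34 N·s/m

u + w = -6.188842;  u + w = √(2b)·v, so √(2b) = -6.188842/(-1.738) = 3.560899.
b = (√(2b))²/2 = 12.680000/2 = 6.340000.
(Check via u − w = 2F/√(2b): u − w = 6.304588, 2F/√(2b) = 6.304588.)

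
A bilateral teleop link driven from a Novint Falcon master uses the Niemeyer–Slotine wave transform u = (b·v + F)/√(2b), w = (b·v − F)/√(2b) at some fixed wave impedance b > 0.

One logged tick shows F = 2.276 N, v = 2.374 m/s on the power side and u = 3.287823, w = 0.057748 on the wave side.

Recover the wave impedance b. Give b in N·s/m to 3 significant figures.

u + w = 3.345571;  u + w = √(2b)·v, so √(2b) = 3.345571/2.374 = 1.409255.
b = (√(2b))²/2 = 1.985999/2 = 0.993000.
(Check via u − w = 2F/√(2b): u − w = 3.230075, 2F/√(2b) = 3.230076.)

b = 0.993 N·s/m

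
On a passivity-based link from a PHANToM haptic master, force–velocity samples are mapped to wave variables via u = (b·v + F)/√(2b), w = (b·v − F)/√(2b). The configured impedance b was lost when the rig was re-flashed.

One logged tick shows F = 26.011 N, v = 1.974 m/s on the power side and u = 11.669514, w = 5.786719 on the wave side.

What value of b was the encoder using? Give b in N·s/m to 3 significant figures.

u + w = 17.456233;  u + w = √(2b)·v, so √(2b) = 17.456233/1.974 = 8.843076.
b = (√(2b))²/2 = 78.200002/2 = 39.100001.
(Check via u − w = 2F/√(2b): u − w = 5.882795, 2F/√(2b) = 5.882794.)

b = 39.1 N·s/m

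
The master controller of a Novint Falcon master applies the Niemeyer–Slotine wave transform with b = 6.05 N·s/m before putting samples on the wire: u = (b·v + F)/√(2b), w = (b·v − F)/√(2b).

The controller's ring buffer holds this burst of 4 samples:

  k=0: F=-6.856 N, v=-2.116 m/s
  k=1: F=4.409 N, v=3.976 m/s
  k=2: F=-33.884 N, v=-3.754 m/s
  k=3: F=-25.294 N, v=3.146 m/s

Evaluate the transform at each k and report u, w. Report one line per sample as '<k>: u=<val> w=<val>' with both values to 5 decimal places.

k=0: b·v=6.05×(-2.116)=-12.80180; √(2b)=3.47851; u=(-12.80180+(-6.856))/3.47851=-5.65122, w=(-12.80180−(-6.856))/3.47851=-1.70930
k=1: b·v=6.05×3.976=24.05480; √(2b)=3.47851; u=(24.05480+4.409)/3.47851=8.18277, w=(24.05480−4.409)/3.47851=5.64777
k=2: b·v=6.05×(-3.754)=-22.71170; √(2b)=3.47851; u=(-22.71170+(-33.884))/3.47851=-16.27012, w=(-22.71170−(-33.884))/3.47851=3.21181
k=3: b·v=6.05×3.146=19.03330; √(2b)=3.47851; u=(19.03330+(-25.294))/3.47851=-1.79982, w=(19.03330−(-25.294))/3.47851=12.74320

0: u=-5.65122 w=-1.70930
1: u=8.18277 w=5.64777
2: u=-16.27012 w=3.21181
3: u=-1.79982 w=12.74320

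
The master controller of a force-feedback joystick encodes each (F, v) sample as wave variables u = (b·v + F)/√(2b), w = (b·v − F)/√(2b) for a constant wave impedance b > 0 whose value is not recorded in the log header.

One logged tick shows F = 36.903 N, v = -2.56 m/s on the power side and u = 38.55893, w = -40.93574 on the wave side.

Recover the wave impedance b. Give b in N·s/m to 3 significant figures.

u + w = -2.37681;  u + w = √(2b)·v, so √(2b) = -2.37681/(-2.56) = 0.92844.
b = (√(2b))²/2 = 0.86200/2 = 0.43100.
(Check via u − w = 2F/√(2b): u − w = 79.49467, 2F/√(2b) = 79.49452.)

b = 0.431 N·s/m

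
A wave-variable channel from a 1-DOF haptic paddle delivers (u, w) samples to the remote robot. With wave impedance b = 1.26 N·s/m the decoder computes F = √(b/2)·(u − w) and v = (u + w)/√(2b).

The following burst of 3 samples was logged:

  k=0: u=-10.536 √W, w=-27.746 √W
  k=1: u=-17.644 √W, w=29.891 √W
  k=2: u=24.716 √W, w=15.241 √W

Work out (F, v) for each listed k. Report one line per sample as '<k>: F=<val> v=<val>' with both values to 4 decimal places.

0: F=13.6600 v=-24.1154
1: F=-37.7297 v=7.7149
2: F=7.5205 v=25.1705

k=0: u−w=17.2100, u+w=-38.2820; √(b/2)=0.7937, √(2b)=1.5875; F=0.7937×17.21=13.6600, v=-38.2820/1.5875=-24.1154
k=1: u−w=-47.5350, u+w=12.2470; √(b/2)=0.7937, √(2b)=1.5875; F=0.7937×(-47.535)=-37.7297, v=12.2470/1.5875=7.7149
k=2: u−w=9.4750, u+w=39.9570; √(b/2)=0.7937, √(2b)=1.5875; F=0.7937×9.475=7.5205, v=39.9570/1.5875=25.1705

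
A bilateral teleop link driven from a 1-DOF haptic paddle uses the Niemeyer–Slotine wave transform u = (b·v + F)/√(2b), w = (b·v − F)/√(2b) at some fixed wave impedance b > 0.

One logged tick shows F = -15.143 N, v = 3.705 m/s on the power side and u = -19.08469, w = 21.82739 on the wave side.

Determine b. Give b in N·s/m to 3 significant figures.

u + w = 2.74270;  u + w = √(2b)·v, so √(2b) = 2.74270/3.705 = 0.74027.
b = (√(2b))²/2 = 0.54800/2 = 0.27400.
(Check via u − w = 2F/√(2b): u − w = -40.91208, 2F/√(2b) = -40.91210.)

b = 0.274 N·s/m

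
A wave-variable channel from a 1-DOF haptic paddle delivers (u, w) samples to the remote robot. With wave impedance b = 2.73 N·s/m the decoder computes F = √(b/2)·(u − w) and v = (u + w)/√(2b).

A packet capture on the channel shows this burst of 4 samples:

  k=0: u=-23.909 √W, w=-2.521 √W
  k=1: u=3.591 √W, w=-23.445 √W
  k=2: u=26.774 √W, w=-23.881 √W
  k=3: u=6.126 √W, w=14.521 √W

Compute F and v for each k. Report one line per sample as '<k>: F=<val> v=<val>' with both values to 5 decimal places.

k=0: u−w=-21.38800, u+w=-26.43000; √(b/2)=1.16833, √(2b)=2.33666; F=1.16833×(-21.388)=-24.98829, v=-26.43000/2.33666=-11.31100
k=1: u−w=27.03600, u+w=-19.85400; √(b/2)=1.16833, √(2b)=2.33666; F=1.16833×27.036=31.58703, v=-19.85400/2.33666=-8.49673
k=2: u−w=50.65500, u+w=2.89300; √(b/2)=1.16833, √(2b)=2.33666; F=1.16833×50.655=59.18186, v=2.89300/2.33666=1.23809
k=3: u−w=-8.39500, u+w=20.64700; √(b/2)=1.16833, √(2b)=2.33666; F=1.16833×(-8.395)=-9.80815, v=20.64700/2.33666=8.83610

0: F=-24.98829 v=-11.31100
1: F=31.58703 v=-8.49673
2: F=59.18186 v=1.23809
3: F=-9.80815 v=8.83610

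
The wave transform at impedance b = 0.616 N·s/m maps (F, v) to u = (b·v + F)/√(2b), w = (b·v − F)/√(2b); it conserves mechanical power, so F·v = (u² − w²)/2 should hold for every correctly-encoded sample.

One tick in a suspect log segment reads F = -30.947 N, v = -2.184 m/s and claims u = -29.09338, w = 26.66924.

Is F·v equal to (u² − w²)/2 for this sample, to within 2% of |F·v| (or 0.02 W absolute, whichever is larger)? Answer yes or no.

F·v = (-30.947)×(-2.184) = 67.5882 W.
(u² − w²)/2 = (846.4248 − 711.2484)/2 = 67.5882 W.
|Δ| = 0.0000;  2% of max(1, |F·v|) = 1.3518.

yes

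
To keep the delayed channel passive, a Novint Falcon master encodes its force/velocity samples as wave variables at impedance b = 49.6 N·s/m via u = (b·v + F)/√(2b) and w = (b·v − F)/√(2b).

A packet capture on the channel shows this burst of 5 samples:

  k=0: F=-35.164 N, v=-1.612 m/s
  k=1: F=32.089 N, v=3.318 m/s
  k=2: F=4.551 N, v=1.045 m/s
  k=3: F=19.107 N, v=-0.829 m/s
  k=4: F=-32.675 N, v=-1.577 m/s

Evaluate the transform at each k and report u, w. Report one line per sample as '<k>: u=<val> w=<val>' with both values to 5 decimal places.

0: u=-11.55825 w=-4.49714
1: u=19.74532 w=13.30169
2: u=5.66099 w=4.74713
3: u=-2.21000 w=-6.04678
4: u=-11.13405 w=-4.57275

k=0: b·v=49.6×(-1.612)=-79.95520; √(2b)=9.95992; u=(-79.95520+(-35.164))/9.95992=-11.55825, w=(-79.95520−(-35.164))/9.95992=-4.49714
k=1: b·v=49.6×3.318=164.57280; √(2b)=9.95992; u=(164.57280+32.089)/9.95992=19.74532, w=(164.57280−32.089)/9.95992=13.30169
k=2: b·v=49.6×1.045=51.83200; √(2b)=9.95992; u=(51.83200+4.551)/9.95992=5.66099, w=(51.83200−4.551)/9.95992=4.74713
k=3: b·v=49.6×(-0.829)=-41.11840; √(2b)=9.95992; u=(-41.11840+19.107)/9.95992=-2.21000, w=(-41.11840−19.107)/9.95992=-6.04678
k=4: b·v=49.6×(-1.577)=-78.21920; √(2b)=9.95992; u=(-78.21920+(-32.675))/9.95992=-11.13405, w=(-78.21920−(-32.675))/9.95992=-4.57275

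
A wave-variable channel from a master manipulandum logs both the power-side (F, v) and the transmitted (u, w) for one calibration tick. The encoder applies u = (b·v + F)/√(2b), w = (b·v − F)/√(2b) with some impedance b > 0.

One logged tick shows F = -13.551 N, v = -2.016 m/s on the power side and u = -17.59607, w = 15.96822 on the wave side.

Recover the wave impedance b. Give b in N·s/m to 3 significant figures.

b = 0.326 N·s/m

u + w = -1.62785;  u + w = √(2b)·v, so √(2b) = -1.62785/(-2.016) = 0.80747.
b = (√(2b))²/2 = 0.65200/2 = 0.32600.
(Check via u − w = 2F/√(2b): u − w = -33.56429, 2F/√(2b) = -33.56429.)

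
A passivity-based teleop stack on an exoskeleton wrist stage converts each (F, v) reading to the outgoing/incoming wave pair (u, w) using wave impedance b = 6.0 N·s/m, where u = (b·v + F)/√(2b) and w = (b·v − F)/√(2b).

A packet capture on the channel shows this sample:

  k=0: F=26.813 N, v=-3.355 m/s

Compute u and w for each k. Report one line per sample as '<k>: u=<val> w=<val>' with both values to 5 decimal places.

k=0: b·v=6.0×(-3.355)=-20.13000; √(2b)=3.46410; u=(-20.13000+26.813)/3.46410=1.92922, w=(-20.13000−26.813)/3.46410=-13.55128

0: u=1.92922 w=-13.55128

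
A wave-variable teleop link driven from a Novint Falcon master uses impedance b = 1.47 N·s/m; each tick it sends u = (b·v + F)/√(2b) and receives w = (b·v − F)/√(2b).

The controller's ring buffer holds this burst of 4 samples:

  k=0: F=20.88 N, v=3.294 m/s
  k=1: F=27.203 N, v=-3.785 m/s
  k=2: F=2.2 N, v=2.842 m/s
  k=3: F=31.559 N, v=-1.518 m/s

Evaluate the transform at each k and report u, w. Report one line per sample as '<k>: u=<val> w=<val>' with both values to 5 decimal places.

k=0: b·v=1.47×3.294=4.84218; √(2b)=1.71464; u=(4.84218+20.88)/1.71464=15.00148, w=(4.84218−20.88)/1.71464=-9.35345
k=1: b·v=1.47×(-3.785)=-5.56395; √(2b)=1.71464; u=(-5.56395+27.203)/1.71464=12.62015, w=(-5.56395−27.203)/1.71464=-19.11007
k=2: b·v=1.47×2.842=4.17774; √(2b)=1.71464; u=(4.17774+2.2)/1.71464=3.71957, w=(4.17774−2.2)/1.71464=1.15344
k=3: b·v=1.47×(-1.518)=-2.23146; √(2b)=1.71464; u=(-2.23146+31.559)/1.71464=17.10417, w=(-2.23146−31.559)/1.71464=-19.70700

0: u=15.00148 w=-9.35345
1: u=12.62015 w=-19.11007
2: u=3.71957 w=1.15344
3: u=17.10417 w=-19.70700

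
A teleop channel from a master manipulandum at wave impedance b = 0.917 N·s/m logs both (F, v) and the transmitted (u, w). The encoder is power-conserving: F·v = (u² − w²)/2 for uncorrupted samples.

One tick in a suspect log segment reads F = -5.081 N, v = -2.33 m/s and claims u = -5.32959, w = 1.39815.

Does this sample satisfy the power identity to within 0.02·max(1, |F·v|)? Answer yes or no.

F·v = (-5.081)×(-2.33) = 11.8387 W.
(u² − w²)/2 = (28.4045 − 1.9548)/2 = 13.2249 W.
|Δ| = 1.3861;  2% of max(1, |F·v|) = 0.2368.

no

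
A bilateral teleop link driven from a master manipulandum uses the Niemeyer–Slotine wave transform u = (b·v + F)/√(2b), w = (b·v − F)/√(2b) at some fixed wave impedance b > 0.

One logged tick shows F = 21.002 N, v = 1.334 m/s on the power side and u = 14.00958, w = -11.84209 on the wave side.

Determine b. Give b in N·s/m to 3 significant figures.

u + w = 2.16749;  u + w = √(2b)·v, so √(2b) = 2.16749/1.334 = 1.62481.
b = (√(2b))²/2 = 2.63999/2 = 1.32000.
(Check via u − w = 2F/√(2b): u − w = 25.85167, 2F/√(2b) = 25.85172.)

b = 1.32 N·s/m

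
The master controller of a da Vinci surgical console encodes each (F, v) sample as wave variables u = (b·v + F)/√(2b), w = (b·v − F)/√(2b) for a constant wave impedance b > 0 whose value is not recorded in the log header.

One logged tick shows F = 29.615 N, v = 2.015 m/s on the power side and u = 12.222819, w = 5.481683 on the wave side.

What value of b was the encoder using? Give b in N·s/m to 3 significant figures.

b = 38.6 N·s/m

u + w = 17.704502;  u + w = √(2b)·v, so √(2b) = 17.704502/2.015 = 8.786353.
b = (√(2b))²/2 = 77.200005/2 = 38.600003.
(Check via u − w = 2F/√(2b): u − w = 6.741136, 2F/√(2b) = 6.741136.)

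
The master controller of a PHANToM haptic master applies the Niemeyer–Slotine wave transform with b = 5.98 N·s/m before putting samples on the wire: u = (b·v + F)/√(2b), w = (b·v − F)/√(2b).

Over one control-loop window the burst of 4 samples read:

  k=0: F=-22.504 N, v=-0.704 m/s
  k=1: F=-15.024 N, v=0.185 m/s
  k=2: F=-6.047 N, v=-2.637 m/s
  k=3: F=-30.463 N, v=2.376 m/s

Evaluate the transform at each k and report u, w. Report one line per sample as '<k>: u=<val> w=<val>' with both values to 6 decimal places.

0: u=-7.724529 w=5.289870
1: u=-4.024407 w=4.664197
2: u=-6.308334 w=-2.811264
3: u=-4.700116 w=12.917092

k=0: b·v=5.98×(-0.704)=-4.209920; √(2b)=3.458323; u=(-4.209920+(-22.504))/3.458323=-7.724529, w=(-4.209920−(-22.504))/3.458323=5.289870
k=1: b·v=5.98×0.185=1.106300; √(2b)=3.458323; u=(1.106300+(-15.024))/3.458323=-4.024407, w=(1.106300−(-15.024))/3.458323=4.664197
k=2: b·v=5.98×(-2.637)=-15.769260; √(2b)=3.458323; u=(-15.769260+(-6.047))/3.458323=-6.308334, w=(-15.769260−(-6.047))/3.458323=-2.811264
k=3: b·v=5.98×2.376=14.208480; √(2b)=3.458323; u=(14.208480+(-30.463))/3.458323=-4.700116, w=(14.208480−(-30.463))/3.458323=12.917092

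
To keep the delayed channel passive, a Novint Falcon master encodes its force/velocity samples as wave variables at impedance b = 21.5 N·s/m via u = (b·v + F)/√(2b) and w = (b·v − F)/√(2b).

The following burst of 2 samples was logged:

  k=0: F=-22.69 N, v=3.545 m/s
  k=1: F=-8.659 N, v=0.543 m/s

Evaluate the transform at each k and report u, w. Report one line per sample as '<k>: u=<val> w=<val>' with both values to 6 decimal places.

k=0: b·v=21.5×3.545=76.217500; √(2b)=6.557439; u=(76.217500+(-22.69))/6.557439=8.162867, w=(76.217500−(-22.69))/6.557439=15.083252
k=1: b·v=21.5×0.543=11.674500; √(2b)=6.557439; u=(11.674500+(-8.659))/6.557439=0.459859, w=(11.674500−(-8.659))/6.557439=3.100830

0: u=8.162867 w=15.083252
1: u=0.459859 w=3.100830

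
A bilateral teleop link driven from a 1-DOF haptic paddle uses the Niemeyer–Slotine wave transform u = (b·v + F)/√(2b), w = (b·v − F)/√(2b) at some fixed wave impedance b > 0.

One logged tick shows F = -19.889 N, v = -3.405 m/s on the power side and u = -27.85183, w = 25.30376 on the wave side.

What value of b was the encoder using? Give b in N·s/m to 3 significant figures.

b = 0.28 N·s/m

u + w = -2.54807;  u + w = √(2b)·v, so √(2b) = -2.54807/(-3.405) = 0.74833.
b = (√(2b))²/2 = 0.56000/2 = 0.28000.
(Check via u − w = 2F/√(2b): u − w = -53.15559, 2F/√(2b) = -53.15556.)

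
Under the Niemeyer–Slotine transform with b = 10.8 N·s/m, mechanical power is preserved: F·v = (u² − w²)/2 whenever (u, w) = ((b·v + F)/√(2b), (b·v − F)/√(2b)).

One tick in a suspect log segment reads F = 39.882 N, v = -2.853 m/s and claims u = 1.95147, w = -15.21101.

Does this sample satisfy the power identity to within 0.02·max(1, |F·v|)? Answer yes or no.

F·v = 39.882×(-2.853) = -113.7833 W.
(u² − w²)/2 = (3.8082 − 231.3748)/2 = -113.7833 W.
|Δ| = 0.0001;  2% of max(1, |F·v|) = 2.2757.

yes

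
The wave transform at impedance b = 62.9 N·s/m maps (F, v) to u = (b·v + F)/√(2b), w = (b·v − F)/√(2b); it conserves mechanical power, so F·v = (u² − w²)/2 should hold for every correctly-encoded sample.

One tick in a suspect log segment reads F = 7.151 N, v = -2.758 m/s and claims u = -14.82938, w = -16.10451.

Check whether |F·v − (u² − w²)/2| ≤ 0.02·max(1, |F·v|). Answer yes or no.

F·v = 7.151×(-2.758) = -19.72246 W.
(u² − w²)/2 = (219.91051 − 259.35524)/2 = -19.72237 W.
|Δ| = 0.00009;  2% of max(1, |F·v|) = 0.39445.

yes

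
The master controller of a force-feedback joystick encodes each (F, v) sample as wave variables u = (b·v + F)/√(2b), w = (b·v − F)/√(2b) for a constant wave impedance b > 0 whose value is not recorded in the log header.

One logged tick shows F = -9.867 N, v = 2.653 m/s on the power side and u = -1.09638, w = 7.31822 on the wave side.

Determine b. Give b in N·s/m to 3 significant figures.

u + w = 6.22184;  u + w = √(2b)·v, so √(2b) = 6.22184/2.653 = 2.34521.
b = (√(2b))²/2 = 5.50001/2 = 2.75000.
(Check via u − w = 2F/√(2b): u − w = -8.41460, 2F/√(2b) = -8.41460.)

b = 2.75 N·s/m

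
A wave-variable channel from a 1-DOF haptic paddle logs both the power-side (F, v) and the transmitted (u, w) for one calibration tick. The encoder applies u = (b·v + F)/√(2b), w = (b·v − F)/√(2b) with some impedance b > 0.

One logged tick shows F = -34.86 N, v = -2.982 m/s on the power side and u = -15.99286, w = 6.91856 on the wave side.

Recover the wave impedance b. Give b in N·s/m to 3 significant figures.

b = 4.63 N·s/m

u + w = -9.07430;  u + w = √(2b)·v, so √(2b) = -9.07430/(-2.982) = 3.04302.
b = (√(2b))²/2 = 9.26000/2 = 4.63000.
(Check via u − w = 2F/√(2b): u − w = -22.91142, 2F/√(2b) = -22.91141.)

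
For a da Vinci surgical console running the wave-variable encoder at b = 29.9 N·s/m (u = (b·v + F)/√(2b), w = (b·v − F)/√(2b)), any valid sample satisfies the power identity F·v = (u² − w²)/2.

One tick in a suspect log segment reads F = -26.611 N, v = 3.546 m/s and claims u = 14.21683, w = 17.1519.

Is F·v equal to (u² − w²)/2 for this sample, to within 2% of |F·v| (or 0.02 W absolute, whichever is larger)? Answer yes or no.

no

F·v = (-26.611)×3.546 = -94.36261 W.
(u² − w²)/2 = (202.11826 − 294.18767)/2 = -46.03471 W.
|Δ| = 48.32790;  2% of max(1, |F·v|) = 1.88725.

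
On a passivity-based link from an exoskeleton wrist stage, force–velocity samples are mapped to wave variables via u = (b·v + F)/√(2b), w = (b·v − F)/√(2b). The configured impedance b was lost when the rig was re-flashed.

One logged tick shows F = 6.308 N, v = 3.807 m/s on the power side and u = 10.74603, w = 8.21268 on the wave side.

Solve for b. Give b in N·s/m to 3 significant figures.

b = 12.4 N·s/m

u + w = 18.95871;  u + w = √(2b)·v, so √(2b) = 18.95871/3.807 = 4.97996.
b = (√(2b))²/2 = 24.80001/2 = 12.40000.
(Check via u − w = 2F/√(2b): u − w = 2.53335, 2F/√(2b) = 2.53335.)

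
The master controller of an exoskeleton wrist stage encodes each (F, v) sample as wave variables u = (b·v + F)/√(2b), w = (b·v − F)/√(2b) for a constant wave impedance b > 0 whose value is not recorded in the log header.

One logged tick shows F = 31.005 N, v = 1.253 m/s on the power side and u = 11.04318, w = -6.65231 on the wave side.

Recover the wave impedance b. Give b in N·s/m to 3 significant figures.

u + w = 4.3909;  u + w = √(2b)·v, so √(2b) = 4.3909/1.253 = 3.5043.
b = (√(2b))²/2 = 12.2800/2 = 6.1400.
(Check via u − w = 2F/√(2b): u − w = 17.6955, 2F/√(2b) = 17.6955.)

b = 6.14 N·s/m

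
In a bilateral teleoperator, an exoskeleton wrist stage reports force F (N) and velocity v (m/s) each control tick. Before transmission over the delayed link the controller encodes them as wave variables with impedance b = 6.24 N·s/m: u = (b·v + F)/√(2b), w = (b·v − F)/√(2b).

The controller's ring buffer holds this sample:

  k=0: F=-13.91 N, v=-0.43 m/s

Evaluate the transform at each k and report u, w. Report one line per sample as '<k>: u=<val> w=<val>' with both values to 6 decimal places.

0: u=-4.697025 w=3.177962

k=0: b·v=6.24×(-0.43)=-2.683200; √(2b)=3.532704; u=(-2.683200+(-13.91))/3.532704=-4.697025, w=(-2.683200−(-13.91))/3.532704=3.177962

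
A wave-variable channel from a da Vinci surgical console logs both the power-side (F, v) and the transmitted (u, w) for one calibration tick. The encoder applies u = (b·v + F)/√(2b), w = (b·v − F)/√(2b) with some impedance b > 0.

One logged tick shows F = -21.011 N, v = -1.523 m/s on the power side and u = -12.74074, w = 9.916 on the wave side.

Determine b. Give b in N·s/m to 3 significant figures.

b = 1.72 N·s/m

u + w = -2.8247;  u + w = √(2b)·v, so √(2b) = -2.8247/(-1.523) = 1.8547.
b = (√(2b))²/2 = 3.4400/2 = 1.7200.
(Check via u − w = 2F/√(2b): u − w = -22.6567, 2F/√(2b) = -22.6568.)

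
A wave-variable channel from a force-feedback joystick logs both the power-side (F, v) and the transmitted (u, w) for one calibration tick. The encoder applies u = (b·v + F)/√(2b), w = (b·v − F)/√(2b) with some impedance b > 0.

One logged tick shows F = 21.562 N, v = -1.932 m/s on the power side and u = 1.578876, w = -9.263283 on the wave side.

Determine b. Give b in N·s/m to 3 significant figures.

u + w = -7.684407;  u + w = √(2b)·v, so √(2b) = -7.684407/(-1.932) = 3.977436.
b = (√(2b))²/2 = 15.820000/2 = 7.910000.
(Check via u − w = 2F/√(2b): u − w = 10.842159, 2F/√(2b) = 10.842160.)

b = 7.91 N·s/m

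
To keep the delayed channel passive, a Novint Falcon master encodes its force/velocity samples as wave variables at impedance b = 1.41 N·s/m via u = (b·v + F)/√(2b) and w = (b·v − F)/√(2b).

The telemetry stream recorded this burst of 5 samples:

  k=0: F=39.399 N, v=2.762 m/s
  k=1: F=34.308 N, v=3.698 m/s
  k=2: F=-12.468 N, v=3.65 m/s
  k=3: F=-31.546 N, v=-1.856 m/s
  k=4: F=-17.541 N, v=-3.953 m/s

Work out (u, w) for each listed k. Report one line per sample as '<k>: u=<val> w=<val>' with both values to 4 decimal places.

0: u=25.7809 w=-21.1427
1: u=23.5351 w=-17.3251
2: u=-4.3599 w=10.4893
3: u=-20.3437 w=17.2270
4: u=-13.7646 w=7.1264

k=0: b·v=1.41×2.762=3.8944; √(2b)=1.6793; u=(3.8944+39.399)/1.6793=25.7809, w=(3.8944−39.399)/1.6793=-21.1427
k=1: b·v=1.41×3.698=5.2142; √(2b)=1.6793; u=(5.2142+34.308)/1.6793=23.5351, w=(5.2142−34.308)/1.6793=-17.3251
k=2: b·v=1.41×3.65=5.1465; √(2b)=1.6793; u=(5.1465+(-12.468))/1.6793=-4.3599, w=(5.1465−(-12.468))/1.6793=10.4893
k=3: b·v=1.41×(-1.856)=-2.6170; √(2b)=1.6793; u=(-2.6170+(-31.546))/1.6793=-20.3437, w=(-2.6170−(-31.546))/1.6793=17.2270
k=4: b·v=1.41×(-3.953)=-5.5737; √(2b)=1.6793; u=(-5.5737+(-17.541))/1.6793=-13.7646, w=(-5.5737−(-17.541))/1.6793=7.1264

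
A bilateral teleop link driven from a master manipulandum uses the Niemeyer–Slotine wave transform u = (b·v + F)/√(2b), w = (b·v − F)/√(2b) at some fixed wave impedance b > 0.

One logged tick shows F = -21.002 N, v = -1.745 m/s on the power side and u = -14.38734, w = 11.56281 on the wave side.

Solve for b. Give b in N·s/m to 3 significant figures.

u + w = -2.82453;  u + w = √(2b)·v, so √(2b) = -2.82453/(-1.745) = 1.61864.
b = (√(2b))²/2 = 2.62000/2 = 1.31000.
(Check via u − w = 2F/√(2b): u − w = -25.95015, 2F/√(2b) = -25.95015.)

b = 1.31 N·s/m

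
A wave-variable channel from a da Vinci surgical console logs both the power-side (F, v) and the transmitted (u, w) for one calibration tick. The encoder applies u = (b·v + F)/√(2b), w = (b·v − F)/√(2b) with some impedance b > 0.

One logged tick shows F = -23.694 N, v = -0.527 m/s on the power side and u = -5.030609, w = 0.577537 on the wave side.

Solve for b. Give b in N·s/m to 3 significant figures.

u + w = -4.453072;  u + w = √(2b)·v, so √(2b) = -4.453072/(-0.527) = 8.449852.
b = (√(2b))²/2 = 71.399999/2 = 35.699999.
(Check via u − w = 2F/√(2b): u − w = -5.608146, 2F/√(2b) = -5.608146.)

b = 35.7 N·s/m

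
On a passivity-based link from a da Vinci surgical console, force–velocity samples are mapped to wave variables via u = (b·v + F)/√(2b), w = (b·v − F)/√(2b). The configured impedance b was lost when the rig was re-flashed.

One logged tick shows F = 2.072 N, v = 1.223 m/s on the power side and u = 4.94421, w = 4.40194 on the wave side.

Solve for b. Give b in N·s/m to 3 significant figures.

b = 29.2 N·s/m

u + w = 9.3461;  u + w = √(2b)·v, so √(2b) = 9.3461/1.223 = 7.6420.
b = (√(2b))²/2 = 58.4000/2 = 29.2000.
(Check via u − w = 2F/√(2b): u − w = 0.5423, 2F/√(2b) = 0.5423.)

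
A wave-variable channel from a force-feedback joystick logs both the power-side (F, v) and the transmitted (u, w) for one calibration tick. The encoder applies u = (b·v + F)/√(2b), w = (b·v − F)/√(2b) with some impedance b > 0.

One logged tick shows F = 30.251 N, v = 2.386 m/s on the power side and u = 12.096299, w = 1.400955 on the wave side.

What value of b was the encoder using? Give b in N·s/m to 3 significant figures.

b = 16 N·s/m

u + w = 13.497254;  u + w = √(2b)·v, so √(2b) = 13.497254/2.386 = 5.656854.
b = (√(2b))²/2 = 31.999999/2 = 15.999999.
(Check via u − w = 2F/√(2b): u − w = 10.695344, 2F/√(2b) = 10.695344.)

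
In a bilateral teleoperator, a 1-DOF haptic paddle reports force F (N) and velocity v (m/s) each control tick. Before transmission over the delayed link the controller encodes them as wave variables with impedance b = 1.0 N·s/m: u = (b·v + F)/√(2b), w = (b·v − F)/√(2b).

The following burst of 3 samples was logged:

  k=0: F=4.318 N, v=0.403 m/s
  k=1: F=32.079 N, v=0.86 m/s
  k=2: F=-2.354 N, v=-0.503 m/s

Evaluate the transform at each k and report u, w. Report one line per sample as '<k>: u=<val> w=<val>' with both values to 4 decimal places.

k=0: b·v=1.0×0.403=0.4030; √(2b)=1.4142; u=(0.4030+4.318)/1.4142=3.3383, w=(0.4030−4.318)/1.4142=-2.7683
k=1: b·v=1.0×0.86=0.8600; √(2b)=1.4142; u=(0.8600+32.079)/1.4142=23.2914, w=(0.8600−32.079)/1.4142=-22.0752
k=2: b·v=1.0×(-0.503)=-0.5030; √(2b)=1.4142; u=(-0.5030+(-2.354))/1.4142=-2.0202, w=(-0.5030−(-2.354))/1.4142=1.3089

0: u=3.3383 w=-2.7683
1: u=23.2914 w=-22.0752
2: u=-2.0202 w=1.3089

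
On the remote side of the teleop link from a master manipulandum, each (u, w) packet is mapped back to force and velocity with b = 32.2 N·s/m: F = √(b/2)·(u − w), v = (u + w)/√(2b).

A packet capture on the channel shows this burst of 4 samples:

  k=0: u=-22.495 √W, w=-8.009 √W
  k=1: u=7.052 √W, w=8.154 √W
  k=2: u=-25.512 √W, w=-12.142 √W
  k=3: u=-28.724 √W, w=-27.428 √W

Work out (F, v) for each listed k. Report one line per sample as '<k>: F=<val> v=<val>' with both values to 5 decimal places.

0: F=-58.12479 v=-3.80114
1: F=-4.42175 v=1.89484
2: F=-53.64686 v=-4.69211
3: F=-5.20017 v=-6.99717

k=0: u−w=-14.48600, u+w=-30.50400; √(b/2)=4.01248, √(2b)=8.02496; F=4.01248×(-14.486)=-58.12479, v=-30.50400/8.02496=-3.80114
k=1: u−w=-1.10200, u+w=15.20600; √(b/2)=4.01248, √(2b)=8.02496; F=4.01248×(-1.102)=-4.42175, v=15.20600/8.02496=1.89484
k=2: u−w=-13.37000, u+w=-37.65400; √(b/2)=4.01248, √(2b)=8.02496; F=4.01248×(-13.37)=-53.64686, v=-37.65400/8.02496=-4.69211
k=3: u−w=-1.29600, u+w=-56.15200; √(b/2)=4.01248, √(2b)=8.02496; F=4.01248×(-1.296)=-5.20017, v=-56.15200/8.02496=-6.99717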